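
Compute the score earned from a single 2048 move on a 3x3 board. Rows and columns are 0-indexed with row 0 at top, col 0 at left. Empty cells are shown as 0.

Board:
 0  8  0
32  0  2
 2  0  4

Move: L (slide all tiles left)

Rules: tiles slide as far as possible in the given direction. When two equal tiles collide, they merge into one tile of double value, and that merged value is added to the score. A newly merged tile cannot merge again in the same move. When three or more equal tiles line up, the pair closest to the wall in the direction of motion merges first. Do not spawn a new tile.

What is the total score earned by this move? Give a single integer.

Slide left:
row 0: [0, 8, 0] -> [8, 0, 0]  score +0 (running 0)
row 1: [32, 0, 2] -> [32, 2, 0]  score +0 (running 0)
row 2: [2, 0, 4] -> [2, 4, 0]  score +0 (running 0)
Board after move:
 8  0  0
32  2  0
 2  4  0

Answer: 0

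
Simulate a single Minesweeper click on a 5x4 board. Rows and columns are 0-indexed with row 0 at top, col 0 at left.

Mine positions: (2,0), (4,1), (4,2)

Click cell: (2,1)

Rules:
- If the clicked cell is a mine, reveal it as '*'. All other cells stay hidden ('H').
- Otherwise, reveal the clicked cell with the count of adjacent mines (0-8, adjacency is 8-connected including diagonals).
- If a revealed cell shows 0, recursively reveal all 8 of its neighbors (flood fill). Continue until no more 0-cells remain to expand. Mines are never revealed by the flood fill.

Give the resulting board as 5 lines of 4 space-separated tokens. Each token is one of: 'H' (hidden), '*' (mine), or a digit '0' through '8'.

H H H H
H H H H
H 1 H H
H H H H
H H H H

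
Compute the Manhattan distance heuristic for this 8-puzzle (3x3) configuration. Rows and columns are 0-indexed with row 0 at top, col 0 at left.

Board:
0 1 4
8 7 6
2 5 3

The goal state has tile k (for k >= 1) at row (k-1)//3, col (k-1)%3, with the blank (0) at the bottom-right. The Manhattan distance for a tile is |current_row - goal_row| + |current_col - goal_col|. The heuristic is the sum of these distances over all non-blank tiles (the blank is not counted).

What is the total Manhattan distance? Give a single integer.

Tile 1: at (0,1), goal (0,0), distance |0-0|+|1-0| = 1
Tile 4: at (0,2), goal (1,0), distance |0-1|+|2-0| = 3
Tile 8: at (1,0), goal (2,1), distance |1-2|+|0-1| = 2
Tile 7: at (1,1), goal (2,0), distance |1-2|+|1-0| = 2
Tile 6: at (1,2), goal (1,2), distance |1-1|+|2-2| = 0
Tile 2: at (2,0), goal (0,1), distance |2-0|+|0-1| = 3
Tile 5: at (2,1), goal (1,1), distance |2-1|+|1-1| = 1
Tile 3: at (2,2), goal (0,2), distance |2-0|+|2-2| = 2
Sum: 1 + 3 + 2 + 2 + 0 + 3 + 1 + 2 = 14

Answer: 14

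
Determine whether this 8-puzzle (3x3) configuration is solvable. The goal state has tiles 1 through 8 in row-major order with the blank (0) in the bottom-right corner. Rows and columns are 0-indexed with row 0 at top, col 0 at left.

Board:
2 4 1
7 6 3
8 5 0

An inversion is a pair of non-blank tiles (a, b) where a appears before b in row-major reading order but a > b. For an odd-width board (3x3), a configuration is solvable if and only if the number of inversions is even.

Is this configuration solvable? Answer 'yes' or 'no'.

Answer: no

Derivation:
Inversions (pairs i<j in row-major order where tile[i] > tile[j] > 0): 9
9 is odd, so the puzzle is not solvable.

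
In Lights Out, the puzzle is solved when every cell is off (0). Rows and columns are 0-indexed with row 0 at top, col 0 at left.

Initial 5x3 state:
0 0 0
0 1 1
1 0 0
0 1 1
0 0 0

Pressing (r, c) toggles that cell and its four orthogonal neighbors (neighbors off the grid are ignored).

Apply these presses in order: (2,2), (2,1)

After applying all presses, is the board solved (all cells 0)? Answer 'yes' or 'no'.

After press 1 at (2,2):
0 0 0
0 1 0
1 1 1
0 1 0
0 0 0

After press 2 at (2,1):
0 0 0
0 0 0
0 0 0
0 0 0
0 0 0

Lights still on: 0

Answer: yes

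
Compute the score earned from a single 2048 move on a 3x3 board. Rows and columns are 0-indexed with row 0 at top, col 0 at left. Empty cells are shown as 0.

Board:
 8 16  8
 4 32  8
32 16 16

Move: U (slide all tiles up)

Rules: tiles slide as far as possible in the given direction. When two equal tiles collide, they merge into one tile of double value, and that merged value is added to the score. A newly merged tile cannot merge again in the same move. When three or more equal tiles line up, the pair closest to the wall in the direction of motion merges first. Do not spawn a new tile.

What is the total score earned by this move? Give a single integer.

Answer: 16

Derivation:
Slide up:
col 0: [8, 4, 32] -> [8, 4, 32]  score +0 (running 0)
col 1: [16, 32, 16] -> [16, 32, 16]  score +0 (running 0)
col 2: [8, 8, 16] -> [16, 16, 0]  score +16 (running 16)
Board after move:
 8 16 16
 4 32 16
32 16  0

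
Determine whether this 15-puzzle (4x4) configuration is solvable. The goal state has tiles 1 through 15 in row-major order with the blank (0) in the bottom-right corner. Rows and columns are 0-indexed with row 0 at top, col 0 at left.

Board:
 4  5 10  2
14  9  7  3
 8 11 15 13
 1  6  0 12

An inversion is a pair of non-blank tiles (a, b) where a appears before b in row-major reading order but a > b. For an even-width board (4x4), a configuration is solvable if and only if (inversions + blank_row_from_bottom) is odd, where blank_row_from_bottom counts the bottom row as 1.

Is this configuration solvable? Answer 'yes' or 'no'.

Answer: no

Derivation:
Inversions: 43
Blank is in row 3 (0-indexed from top), which is row 1 counting from the bottom (bottom = 1).
43 + 1 = 44, which is even, so the puzzle is not solvable.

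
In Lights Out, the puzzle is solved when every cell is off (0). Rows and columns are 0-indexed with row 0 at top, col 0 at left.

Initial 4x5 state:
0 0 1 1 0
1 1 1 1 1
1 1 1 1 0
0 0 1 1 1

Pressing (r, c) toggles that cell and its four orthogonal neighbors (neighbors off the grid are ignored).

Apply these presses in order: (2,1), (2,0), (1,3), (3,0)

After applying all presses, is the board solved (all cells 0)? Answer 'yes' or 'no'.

Answer: no

Derivation:
After press 1 at (2,1):
0 0 1 1 0
1 0 1 1 1
0 0 0 1 0
0 1 1 1 1

After press 2 at (2,0):
0 0 1 1 0
0 0 1 1 1
1 1 0 1 0
1 1 1 1 1

After press 3 at (1,3):
0 0 1 0 0
0 0 0 0 0
1 1 0 0 0
1 1 1 1 1

After press 4 at (3,0):
0 0 1 0 0
0 0 0 0 0
0 1 0 0 0
0 0 1 1 1

Lights still on: 5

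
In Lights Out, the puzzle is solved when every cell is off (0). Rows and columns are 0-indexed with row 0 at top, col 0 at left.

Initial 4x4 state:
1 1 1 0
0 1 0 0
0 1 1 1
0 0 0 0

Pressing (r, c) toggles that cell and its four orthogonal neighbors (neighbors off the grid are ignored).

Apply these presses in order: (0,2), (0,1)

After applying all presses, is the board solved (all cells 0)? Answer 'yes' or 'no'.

Answer: no

Derivation:
After press 1 at (0,2):
1 0 0 1
0 1 1 0
0 1 1 1
0 0 0 0

After press 2 at (0,1):
0 1 1 1
0 0 1 0
0 1 1 1
0 0 0 0

Lights still on: 7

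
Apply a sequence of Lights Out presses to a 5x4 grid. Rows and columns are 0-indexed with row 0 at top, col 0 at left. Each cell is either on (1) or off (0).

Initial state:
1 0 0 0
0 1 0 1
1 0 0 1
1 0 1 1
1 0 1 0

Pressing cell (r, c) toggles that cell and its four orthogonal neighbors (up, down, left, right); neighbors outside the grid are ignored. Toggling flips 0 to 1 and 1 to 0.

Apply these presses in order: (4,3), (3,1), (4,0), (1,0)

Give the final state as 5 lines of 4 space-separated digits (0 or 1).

After press 1 at (4,3):
1 0 0 0
0 1 0 1
1 0 0 1
1 0 1 0
1 0 0 1

After press 2 at (3,1):
1 0 0 0
0 1 0 1
1 1 0 1
0 1 0 0
1 1 0 1

After press 3 at (4,0):
1 0 0 0
0 1 0 1
1 1 0 1
1 1 0 0
0 0 0 1

After press 4 at (1,0):
0 0 0 0
1 0 0 1
0 1 0 1
1 1 0 0
0 0 0 1

Answer: 0 0 0 0
1 0 0 1
0 1 0 1
1 1 0 0
0 0 0 1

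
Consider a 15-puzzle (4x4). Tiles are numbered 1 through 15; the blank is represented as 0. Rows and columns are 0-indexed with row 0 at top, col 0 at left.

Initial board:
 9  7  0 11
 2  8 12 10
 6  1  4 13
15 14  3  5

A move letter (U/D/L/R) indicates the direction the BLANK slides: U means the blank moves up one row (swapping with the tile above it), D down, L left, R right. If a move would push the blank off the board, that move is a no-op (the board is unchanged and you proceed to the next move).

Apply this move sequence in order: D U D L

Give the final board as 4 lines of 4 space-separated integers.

Answer:  9  7 12 11
 2  0  8 10
 6  1  4 13
15 14  3  5

Derivation:
After move 1 (D):
 9  7 12 11
 2  8  0 10
 6  1  4 13
15 14  3  5

After move 2 (U):
 9  7  0 11
 2  8 12 10
 6  1  4 13
15 14  3  5

After move 3 (D):
 9  7 12 11
 2  8  0 10
 6  1  4 13
15 14  3  5

After move 4 (L):
 9  7 12 11
 2  0  8 10
 6  1  4 13
15 14  3  5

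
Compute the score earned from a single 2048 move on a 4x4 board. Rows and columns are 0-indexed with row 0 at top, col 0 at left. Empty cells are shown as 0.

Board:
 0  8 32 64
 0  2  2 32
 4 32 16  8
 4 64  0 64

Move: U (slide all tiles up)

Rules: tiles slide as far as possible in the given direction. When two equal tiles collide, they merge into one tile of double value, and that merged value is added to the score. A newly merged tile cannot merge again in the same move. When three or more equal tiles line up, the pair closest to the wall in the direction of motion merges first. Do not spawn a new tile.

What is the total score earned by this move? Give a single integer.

Answer: 8

Derivation:
Slide up:
col 0: [0, 0, 4, 4] -> [8, 0, 0, 0]  score +8 (running 8)
col 1: [8, 2, 32, 64] -> [8, 2, 32, 64]  score +0 (running 8)
col 2: [32, 2, 16, 0] -> [32, 2, 16, 0]  score +0 (running 8)
col 3: [64, 32, 8, 64] -> [64, 32, 8, 64]  score +0 (running 8)
Board after move:
 8  8 32 64
 0  2  2 32
 0 32 16  8
 0 64  0 64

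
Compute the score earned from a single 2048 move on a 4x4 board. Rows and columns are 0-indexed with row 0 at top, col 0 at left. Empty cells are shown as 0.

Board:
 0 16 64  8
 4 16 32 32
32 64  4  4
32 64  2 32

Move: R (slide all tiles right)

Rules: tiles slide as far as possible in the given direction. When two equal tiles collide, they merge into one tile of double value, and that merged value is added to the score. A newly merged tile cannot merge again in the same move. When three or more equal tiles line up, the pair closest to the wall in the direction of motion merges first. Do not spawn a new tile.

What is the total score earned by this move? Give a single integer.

Answer: 72

Derivation:
Slide right:
row 0: [0, 16, 64, 8] -> [0, 16, 64, 8]  score +0 (running 0)
row 1: [4, 16, 32, 32] -> [0, 4, 16, 64]  score +64 (running 64)
row 2: [32, 64, 4, 4] -> [0, 32, 64, 8]  score +8 (running 72)
row 3: [32, 64, 2, 32] -> [32, 64, 2, 32]  score +0 (running 72)
Board after move:
 0 16 64  8
 0  4 16 64
 0 32 64  8
32 64  2 32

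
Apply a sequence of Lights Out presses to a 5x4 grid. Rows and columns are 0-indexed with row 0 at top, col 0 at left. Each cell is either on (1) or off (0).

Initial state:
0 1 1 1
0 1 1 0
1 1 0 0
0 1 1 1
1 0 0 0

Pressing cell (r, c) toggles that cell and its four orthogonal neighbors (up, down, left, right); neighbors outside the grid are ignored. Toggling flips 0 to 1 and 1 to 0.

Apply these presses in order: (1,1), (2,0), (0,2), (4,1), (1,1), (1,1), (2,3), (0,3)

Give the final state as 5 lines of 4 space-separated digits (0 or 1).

After press 1 at (1,1):
0 0 1 1
1 0 0 0
1 0 0 0
0 1 1 1
1 0 0 0

After press 2 at (2,0):
0 0 1 1
0 0 0 0
0 1 0 0
1 1 1 1
1 0 0 0

After press 3 at (0,2):
0 1 0 0
0 0 1 0
0 1 0 0
1 1 1 1
1 0 0 0

After press 4 at (4,1):
0 1 0 0
0 0 1 0
0 1 0 0
1 0 1 1
0 1 1 0

After press 5 at (1,1):
0 0 0 0
1 1 0 0
0 0 0 0
1 0 1 1
0 1 1 0

After press 6 at (1,1):
0 1 0 0
0 0 1 0
0 1 0 0
1 0 1 1
0 1 1 0

After press 7 at (2,3):
0 1 0 0
0 0 1 1
0 1 1 1
1 0 1 0
0 1 1 0

After press 8 at (0,3):
0 1 1 1
0 0 1 0
0 1 1 1
1 0 1 0
0 1 1 0

Answer: 0 1 1 1
0 0 1 0
0 1 1 1
1 0 1 0
0 1 1 0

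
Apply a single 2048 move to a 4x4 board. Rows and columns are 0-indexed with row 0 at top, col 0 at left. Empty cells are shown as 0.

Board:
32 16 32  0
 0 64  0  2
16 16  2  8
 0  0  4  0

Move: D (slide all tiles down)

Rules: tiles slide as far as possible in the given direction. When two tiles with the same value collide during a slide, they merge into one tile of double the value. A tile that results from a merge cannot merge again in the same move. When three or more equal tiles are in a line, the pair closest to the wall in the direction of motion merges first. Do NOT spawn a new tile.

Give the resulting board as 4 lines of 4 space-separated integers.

Answer:  0  0  0  0
 0 16 32  0
32 64  2  2
16 16  4  8

Derivation:
Slide down:
col 0: [32, 0, 16, 0] -> [0, 0, 32, 16]
col 1: [16, 64, 16, 0] -> [0, 16, 64, 16]
col 2: [32, 0, 2, 4] -> [0, 32, 2, 4]
col 3: [0, 2, 8, 0] -> [0, 0, 2, 8]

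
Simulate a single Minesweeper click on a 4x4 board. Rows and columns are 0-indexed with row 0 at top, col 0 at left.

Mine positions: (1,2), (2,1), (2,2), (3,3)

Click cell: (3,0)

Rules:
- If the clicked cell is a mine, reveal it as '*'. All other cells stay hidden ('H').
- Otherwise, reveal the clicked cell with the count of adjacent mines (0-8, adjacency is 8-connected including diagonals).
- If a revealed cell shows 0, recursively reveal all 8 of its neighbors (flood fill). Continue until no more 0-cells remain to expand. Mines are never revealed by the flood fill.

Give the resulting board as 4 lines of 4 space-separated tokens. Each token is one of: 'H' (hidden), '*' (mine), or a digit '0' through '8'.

H H H H
H H H H
H H H H
1 H H H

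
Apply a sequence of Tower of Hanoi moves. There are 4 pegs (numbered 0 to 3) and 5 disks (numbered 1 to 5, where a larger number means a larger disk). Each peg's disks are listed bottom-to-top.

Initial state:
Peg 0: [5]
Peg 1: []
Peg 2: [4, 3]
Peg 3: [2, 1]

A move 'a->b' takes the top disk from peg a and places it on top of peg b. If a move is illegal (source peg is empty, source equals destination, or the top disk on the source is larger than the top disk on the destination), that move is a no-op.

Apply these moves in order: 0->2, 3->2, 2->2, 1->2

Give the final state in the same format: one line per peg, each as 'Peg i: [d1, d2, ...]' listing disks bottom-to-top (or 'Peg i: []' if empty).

Answer: Peg 0: [5]
Peg 1: []
Peg 2: [4, 3, 1]
Peg 3: [2]

Derivation:
After move 1 (0->2):
Peg 0: [5]
Peg 1: []
Peg 2: [4, 3]
Peg 3: [2, 1]

After move 2 (3->2):
Peg 0: [5]
Peg 1: []
Peg 2: [4, 3, 1]
Peg 3: [2]

After move 3 (2->2):
Peg 0: [5]
Peg 1: []
Peg 2: [4, 3, 1]
Peg 3: [2]

After move 4 (1->2):
Peg 0: [5]
Peg 1: []
Peg 2: [4, 3, 1]
Peg 3: [2]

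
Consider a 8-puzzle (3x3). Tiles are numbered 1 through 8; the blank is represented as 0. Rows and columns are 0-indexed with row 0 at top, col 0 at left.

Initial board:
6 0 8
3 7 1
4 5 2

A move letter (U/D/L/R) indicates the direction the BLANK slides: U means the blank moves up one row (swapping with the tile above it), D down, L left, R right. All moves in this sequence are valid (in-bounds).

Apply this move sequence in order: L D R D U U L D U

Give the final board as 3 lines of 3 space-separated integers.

After move 1 (L):
0 6 8
3 7 1
4 5 2

After move 2 (D):
3 6 8
0 7 1
4 5 2

After move 3 (R):
3 6 8
7 0 1
4 5 2

After move 4 (D):
3 6 8
7 5 1
4 0 2

After move 5 (U):
3 6 8
7 0 1
4 5 2

After move 6 (U):
3 0 8
7 6 1
4 5 2

After move 7 (L):
0 3 8
7 6 1
4 5 2

After move 8 (D):
7 3 8
0 6 1
4 5 2

After move 9 (U):
0 3 8
7 6 1
4 5 2

Answer: 0 3 8
7 6 1
4 5 2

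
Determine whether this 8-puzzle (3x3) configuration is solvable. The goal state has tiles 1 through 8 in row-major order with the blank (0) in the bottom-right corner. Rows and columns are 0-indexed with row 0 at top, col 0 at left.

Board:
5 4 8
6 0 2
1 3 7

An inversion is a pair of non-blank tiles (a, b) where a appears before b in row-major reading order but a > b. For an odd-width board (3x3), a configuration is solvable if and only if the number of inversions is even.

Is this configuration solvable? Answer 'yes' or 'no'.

Inversions (pairs i<j in row-major order where tile[i] > tile[j] > 0): 16
16 is even, so the puzzle is solvable.

Answer: yes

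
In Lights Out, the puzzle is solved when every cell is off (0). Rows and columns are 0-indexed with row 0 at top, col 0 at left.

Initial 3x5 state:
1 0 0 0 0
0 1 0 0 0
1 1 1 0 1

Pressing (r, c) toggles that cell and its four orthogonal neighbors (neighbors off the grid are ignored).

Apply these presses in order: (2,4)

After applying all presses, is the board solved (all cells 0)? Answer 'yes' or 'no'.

Answer: no

Derivation:
After press 1 at (2,4):
1 0 0 0 0
0 1 0 0 1
1 1 1 1 0

Lights still on: 7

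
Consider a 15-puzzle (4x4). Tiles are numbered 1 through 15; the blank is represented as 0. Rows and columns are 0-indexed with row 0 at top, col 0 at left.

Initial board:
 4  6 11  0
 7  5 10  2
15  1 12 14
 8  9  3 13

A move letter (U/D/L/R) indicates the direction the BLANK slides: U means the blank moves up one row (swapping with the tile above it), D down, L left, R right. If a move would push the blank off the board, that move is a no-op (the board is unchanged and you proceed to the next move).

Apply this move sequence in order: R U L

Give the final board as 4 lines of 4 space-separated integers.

After move 1 (R):
 4  6 11  0
 7  5 10  2
15  1 12 14
 8  9  3 13

After move 2 (U):
 4  6 11  0
 7  5 10  2
15  1 12 14
 8  9  3 13

After move 3 (L):
 4  6  0 11
 7  5 10  2
15  1 12 14
 8  9  3 13

Answer:  4  6  0 11
 7  5 10  2
15  1 12 14
 8  9  3 13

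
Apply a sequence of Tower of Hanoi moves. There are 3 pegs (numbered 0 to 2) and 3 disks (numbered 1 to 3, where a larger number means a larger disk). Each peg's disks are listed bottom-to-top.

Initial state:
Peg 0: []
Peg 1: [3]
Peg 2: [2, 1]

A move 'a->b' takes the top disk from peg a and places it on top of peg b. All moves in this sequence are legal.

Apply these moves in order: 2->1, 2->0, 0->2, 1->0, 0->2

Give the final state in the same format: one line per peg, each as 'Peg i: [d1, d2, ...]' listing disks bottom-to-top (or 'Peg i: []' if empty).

Answer: Peg 0: []
Peg 1: [3]
Peg 2: [2, 1]

Derivation:
After move 1 (2->1):
Peg 0: []
Peg 1: [3, 1]
Peg 2: [2]

After move 2 (2->0):
Peg 0: [2]
Peg 1: [3, 1]
Peg 2: []

After move 3 (0->2):
Peg 0: []
Peg 1: [3, 1]
Peg 2: [2]

After move 4 (1->0):
Peg 0: [1]
Peg 1: [3]
Peg 2: [2]

After move 5 (0->2):
Peg 0: []
Peg 1: [3]
Peg 2: [2, 1]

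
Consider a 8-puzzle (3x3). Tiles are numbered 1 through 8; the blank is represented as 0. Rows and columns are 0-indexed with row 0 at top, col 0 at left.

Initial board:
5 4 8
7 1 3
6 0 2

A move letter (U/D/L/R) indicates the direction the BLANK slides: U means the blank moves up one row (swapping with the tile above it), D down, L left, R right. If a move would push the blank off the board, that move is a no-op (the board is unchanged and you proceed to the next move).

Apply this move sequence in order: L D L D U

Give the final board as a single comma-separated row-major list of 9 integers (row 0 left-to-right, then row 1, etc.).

After move 1 (L):
5 4 8
7 1 3
0 6 2

After move 2 (D):
5 4 8
7 1 3
0 6 2

After move 3 (L):
5 4 8
7 1 3
0 6 2

After move 4 (D):
5 4 8
7 1 3
0 6 2

After move 5 (U):
5 4 8
0 1 3
7 6 2

Answer: 5, 4, 8, 0, 1, 3, 7, 6, 2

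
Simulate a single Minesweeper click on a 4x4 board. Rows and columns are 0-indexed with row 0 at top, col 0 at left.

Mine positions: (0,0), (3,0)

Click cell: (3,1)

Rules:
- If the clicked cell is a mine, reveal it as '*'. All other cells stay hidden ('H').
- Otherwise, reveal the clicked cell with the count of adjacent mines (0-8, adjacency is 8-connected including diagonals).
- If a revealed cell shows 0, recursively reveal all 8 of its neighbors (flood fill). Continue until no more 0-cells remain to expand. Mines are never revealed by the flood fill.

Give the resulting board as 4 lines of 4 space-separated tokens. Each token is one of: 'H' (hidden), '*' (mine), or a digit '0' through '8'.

H H H H
H H H H
H H H H
H 1 H H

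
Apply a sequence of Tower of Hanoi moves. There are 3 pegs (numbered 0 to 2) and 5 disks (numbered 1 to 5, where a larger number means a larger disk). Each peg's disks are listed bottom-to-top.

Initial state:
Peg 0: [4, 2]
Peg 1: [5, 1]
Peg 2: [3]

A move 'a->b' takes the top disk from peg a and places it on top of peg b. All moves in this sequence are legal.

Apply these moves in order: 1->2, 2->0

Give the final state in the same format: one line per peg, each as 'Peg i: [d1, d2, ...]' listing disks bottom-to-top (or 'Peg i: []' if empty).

Answer: Peg 0: [4, 2, 1]
Peg 1: [5]
Peg 2: [3]

Derivation:
After move 1 (1->2):
Peg 0: [4, 2]
Peg 1: [5]
Peg 2: [3, 1]

After move 2 (2->0):
Peg 0: [4, 2, 1]
Peg 1: [5]
Peg 2: [3]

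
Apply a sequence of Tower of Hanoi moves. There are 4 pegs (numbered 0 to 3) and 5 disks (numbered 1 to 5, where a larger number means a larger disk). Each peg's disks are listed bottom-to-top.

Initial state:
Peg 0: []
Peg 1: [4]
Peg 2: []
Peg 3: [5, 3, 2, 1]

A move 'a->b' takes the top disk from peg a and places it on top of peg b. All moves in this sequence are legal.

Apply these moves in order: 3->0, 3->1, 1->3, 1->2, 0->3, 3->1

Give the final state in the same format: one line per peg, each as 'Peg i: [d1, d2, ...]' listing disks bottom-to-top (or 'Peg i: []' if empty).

After move 1 (3->0):
Peg 0: [1]
Peg 1: [4]
Peg 2: []
Peg 3: [5, 3, 2]

After move 2 (3->1):
Peg 0: [1]
Peg 1: [4, 2]
Peg 2: []
Peg 3: [5, 3]

After move 3 (1->3):
Peg 0: [1]
Peg 1: [4]
Peg 2: []
Peg 3: [5, 3, 2]

After move 4 (1->2):
Peg 0: [1]
Peg 1: []
Peg 2: [4]
Peg 3: [5, 3, 2]

After move 5 (0->3):
Peg 0: []
Peg 1: []
Peg 2: [4]
Peg 3: [5, 3, 2, 1]

After move 6 (3->1):
Peg 0: []
Peg 1: [1]
Peg 2: [4]
Peg 3: [5, 3, 2]

Answer: Peg 0: []
Peg 1: [1]
Peg 2: [4]
Peg 3: [5, 3, 2]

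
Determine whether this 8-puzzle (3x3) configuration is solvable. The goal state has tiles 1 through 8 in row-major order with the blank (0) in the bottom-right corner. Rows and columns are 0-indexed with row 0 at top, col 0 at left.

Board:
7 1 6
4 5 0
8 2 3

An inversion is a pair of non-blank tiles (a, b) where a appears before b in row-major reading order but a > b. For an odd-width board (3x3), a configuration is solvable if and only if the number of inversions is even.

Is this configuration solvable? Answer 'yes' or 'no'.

Inversions (pairs i<j in row-major order where tile[i] > tile[j] > 0): 16
16 is even, so the puzzle is solvable.

Answer: yes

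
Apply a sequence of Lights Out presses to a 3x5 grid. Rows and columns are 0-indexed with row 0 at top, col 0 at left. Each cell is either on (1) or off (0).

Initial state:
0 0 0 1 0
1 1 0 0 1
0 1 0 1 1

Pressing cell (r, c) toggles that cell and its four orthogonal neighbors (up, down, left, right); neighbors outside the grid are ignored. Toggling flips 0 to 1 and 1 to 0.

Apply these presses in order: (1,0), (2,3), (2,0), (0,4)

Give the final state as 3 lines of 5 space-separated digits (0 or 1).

Answer: 1 0 0 0 1
1 0 0 1 0
0 0 1 0 0

Derivation:
After press 1 at (1,0):
1 0 0 1 0
0 0 0 0 1
1 1 0 1 1

After press 2 at (2,3):
1 0 0 1 0
0 0 0 1 1
1 1 1 0 0

After press 3 at (2,0):
1 0 0 1 0
1 0 0 1 1
0 0 1 0 0

After press 4 at (0,4):
1 0 0 0 1
1 0 0 1 0
0 0 1 0 0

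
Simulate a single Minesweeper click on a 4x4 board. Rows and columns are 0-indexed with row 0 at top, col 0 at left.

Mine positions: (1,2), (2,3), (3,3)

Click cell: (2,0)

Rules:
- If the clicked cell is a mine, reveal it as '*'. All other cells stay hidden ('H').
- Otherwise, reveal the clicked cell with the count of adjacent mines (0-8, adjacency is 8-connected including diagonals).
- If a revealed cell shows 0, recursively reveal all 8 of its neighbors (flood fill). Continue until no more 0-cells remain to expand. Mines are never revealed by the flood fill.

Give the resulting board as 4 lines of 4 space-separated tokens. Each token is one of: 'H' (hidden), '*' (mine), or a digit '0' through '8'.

0 1 H H
0 1 H H
0 1 3 H
0 0 2 H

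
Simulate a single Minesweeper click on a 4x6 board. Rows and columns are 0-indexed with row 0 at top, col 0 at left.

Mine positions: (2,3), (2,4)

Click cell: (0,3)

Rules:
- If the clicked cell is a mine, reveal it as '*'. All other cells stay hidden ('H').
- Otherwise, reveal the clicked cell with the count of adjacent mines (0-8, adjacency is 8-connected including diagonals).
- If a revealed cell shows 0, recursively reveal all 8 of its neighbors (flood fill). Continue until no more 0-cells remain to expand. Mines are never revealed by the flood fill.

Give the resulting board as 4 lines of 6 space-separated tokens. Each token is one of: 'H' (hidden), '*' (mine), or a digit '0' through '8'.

0 0 0 0 0 0
0 0 1 2 2 1
0 0 1 H H H
0 0 1 H H H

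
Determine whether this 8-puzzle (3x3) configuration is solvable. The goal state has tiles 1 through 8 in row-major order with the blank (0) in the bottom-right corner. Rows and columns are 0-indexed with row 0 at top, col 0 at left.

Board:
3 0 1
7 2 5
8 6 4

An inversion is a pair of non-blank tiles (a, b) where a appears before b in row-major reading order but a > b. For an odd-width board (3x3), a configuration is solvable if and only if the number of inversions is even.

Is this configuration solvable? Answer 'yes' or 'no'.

Answer: yes

Derivation:
Inversions (pairs i<j in row-major order where tile[i] > tile[j] > 0): 10
10 is even, so the puzzle is solvable.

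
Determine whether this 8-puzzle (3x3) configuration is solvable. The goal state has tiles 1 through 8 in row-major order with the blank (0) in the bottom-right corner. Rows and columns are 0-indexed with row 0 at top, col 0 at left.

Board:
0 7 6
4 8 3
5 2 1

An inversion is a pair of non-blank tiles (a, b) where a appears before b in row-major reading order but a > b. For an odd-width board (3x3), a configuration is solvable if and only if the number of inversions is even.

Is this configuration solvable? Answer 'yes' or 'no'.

Inversions (pairs i<j in row-major order where tile[i] > tile[j] > 0): 23
23 is odd, so the puzzle is not solvable.

Answer: no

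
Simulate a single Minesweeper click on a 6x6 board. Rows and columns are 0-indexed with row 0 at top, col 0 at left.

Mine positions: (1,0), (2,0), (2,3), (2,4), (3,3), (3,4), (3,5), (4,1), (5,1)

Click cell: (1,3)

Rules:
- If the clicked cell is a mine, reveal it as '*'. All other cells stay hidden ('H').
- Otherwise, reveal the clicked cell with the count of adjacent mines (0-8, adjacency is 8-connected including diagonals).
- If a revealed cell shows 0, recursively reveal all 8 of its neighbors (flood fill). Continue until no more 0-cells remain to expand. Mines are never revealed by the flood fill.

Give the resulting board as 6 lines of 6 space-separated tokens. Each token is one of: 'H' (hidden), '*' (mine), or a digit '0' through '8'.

H H H H H H
H H H 2 H H
H H H H H H
H H H H H H
H H H H H H
H H H H H H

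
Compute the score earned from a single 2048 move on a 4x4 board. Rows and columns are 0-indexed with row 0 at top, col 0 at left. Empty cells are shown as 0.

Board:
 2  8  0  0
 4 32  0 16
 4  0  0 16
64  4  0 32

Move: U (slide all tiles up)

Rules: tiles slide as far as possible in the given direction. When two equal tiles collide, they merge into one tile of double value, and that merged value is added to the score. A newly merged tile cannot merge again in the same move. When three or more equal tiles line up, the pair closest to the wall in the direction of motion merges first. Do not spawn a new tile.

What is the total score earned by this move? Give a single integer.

Slide up:
col 0: [2, 4, 4, 64] -> [2, 8, 64, 0]  score +8 (running 8)
col 1: [8, 32, 0, 4] -> [8, 32, 4, 0]  score +0 (running 8)
col 2: [0, 0, 0, 0] -> [0, 0, 0, 0]  score +0 (running 8)
col 3: [0, 16, 16, 32] -> [32, 32, 0, 0]  score +32 (running 40)
Board after move:
 2  8  0 32
 8 32  0 32
64  4  0  0
 0  0  0  0

Answer: 40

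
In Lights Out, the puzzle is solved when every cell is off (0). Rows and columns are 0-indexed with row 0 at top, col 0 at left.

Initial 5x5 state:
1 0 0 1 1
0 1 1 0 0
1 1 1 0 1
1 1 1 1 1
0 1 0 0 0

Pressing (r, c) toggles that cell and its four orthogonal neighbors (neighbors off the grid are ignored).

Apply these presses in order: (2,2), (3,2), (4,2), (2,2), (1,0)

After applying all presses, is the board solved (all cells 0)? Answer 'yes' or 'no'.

Answer: no

Derivation:
After press 1 at (2,2):
1 0 0 1 1
0 1 0 0 0
1 0 0 1 1
1 1 0 1 1
0 1 0 0 0

After press 2 at (3,2):
1 0 0 1 1
0 1 0 0 0
1 0 1 1 1
1 0 1 0 1
0 1 1 0 0

After press 3 at (4,2):
1 0 0 1 1
0 1 0 0 0
1 0 1 1 1
1 0 0 0 1
0 0 0 1 0

After press 4 at (2,2):
1 0 0 1 1
0 1 1 0 0
1 1 0 0 1
1 0 1 0 1
0 0 0 1 0

After press 5 at (1,0):
0 0 0 1 1
1 0 1 0 0
0 1 0 0 1
1 0 1 0 1
0 0 0 1 0

Lights still on: 10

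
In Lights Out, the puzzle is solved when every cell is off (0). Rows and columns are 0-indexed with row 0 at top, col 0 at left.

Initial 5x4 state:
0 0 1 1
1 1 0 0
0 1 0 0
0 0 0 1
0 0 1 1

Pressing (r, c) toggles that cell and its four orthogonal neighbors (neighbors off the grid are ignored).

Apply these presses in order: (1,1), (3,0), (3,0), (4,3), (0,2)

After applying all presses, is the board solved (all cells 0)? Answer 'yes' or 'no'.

After press 1 at (1,1):
0 1 1 1
0 0 1 0
0 0 0 0
0 0 0 1
0 0 1 1

After press 2 at (3,0):
0 1 1 1
0 0 1 0
1 0 0 0
1 1 0 1
1 0 1 1

After press 3 at (3,0):
0 1 1 1
0 0 1 0
0 0 0 0
0 0 0 1
0 0 1 1

After press 4 at (4,3):
0 1 1 1
0 0 1 0
0 0 0 0
0 0 0 0
0 0 0 0

After press 5 at (0,2):
0 0 0 0
0 0 0 0
0 0 0 0
0 0 0 0
0 0 0 0

Lights still on: 0

Answer: yes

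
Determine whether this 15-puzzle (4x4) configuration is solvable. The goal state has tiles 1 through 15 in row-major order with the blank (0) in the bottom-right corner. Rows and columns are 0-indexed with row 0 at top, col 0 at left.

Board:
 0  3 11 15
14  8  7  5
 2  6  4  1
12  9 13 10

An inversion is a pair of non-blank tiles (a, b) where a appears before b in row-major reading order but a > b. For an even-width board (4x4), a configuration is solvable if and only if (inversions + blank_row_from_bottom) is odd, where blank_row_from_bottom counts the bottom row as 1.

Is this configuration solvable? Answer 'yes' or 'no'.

Answer: yes

Derivation:
Inversions: 55
Blank is in row 0 (0-indexed from top), which is row 4 counting from the bottom (bottom = 1).
55 + 4 = 59, which is odd, so the puzzle is solvable.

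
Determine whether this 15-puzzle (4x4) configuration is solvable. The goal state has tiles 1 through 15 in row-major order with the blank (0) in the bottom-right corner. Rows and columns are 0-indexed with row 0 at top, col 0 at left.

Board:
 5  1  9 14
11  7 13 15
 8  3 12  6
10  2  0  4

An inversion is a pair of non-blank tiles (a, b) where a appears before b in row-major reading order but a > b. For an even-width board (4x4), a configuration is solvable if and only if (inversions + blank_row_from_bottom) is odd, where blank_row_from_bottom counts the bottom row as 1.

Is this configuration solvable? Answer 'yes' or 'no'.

Answer: yes

Derivation:
Inversions: 58
Blank is in row 3 (0-indexed from top), which is row 1 counting from the bottom (bottom = 1).
58 + 1 = 59, which is odd, so the puzzle is solvable.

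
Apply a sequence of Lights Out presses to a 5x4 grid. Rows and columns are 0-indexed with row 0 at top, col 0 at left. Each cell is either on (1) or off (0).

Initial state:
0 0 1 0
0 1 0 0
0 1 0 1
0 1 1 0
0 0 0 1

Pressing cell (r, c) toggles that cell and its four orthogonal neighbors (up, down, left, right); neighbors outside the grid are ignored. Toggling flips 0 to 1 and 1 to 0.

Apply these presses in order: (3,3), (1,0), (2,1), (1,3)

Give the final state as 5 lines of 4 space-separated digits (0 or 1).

After press 1 at (3,3):
0 0 1 0
0 1 0 0
0 1 0 0
0 1 0 1
0 0 0 0

After press 2 at (1,0):
1 0 1 0
1 0 0 0
1 1 0 0
0 1 0 1
0 0 0 0

After press 3 at (2,1):
1 0 1 0
1 1 0 0
0 0 1 0
0 0 0 1
0 0 0 0

After press 4 at (1,3):
1 0 1 1
1 1 1 1
0 0 1 1
0 0 0 1
0 0 0 0

Answer: 1 0 1 1
1 1 1 1
0 0 1 1
0 0 0 1
0 0 0 0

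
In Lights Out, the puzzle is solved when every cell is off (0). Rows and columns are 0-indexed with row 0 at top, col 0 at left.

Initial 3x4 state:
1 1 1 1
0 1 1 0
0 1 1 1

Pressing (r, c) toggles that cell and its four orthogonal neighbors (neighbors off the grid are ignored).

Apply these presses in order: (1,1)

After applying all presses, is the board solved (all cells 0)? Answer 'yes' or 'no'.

Answer: no

Derivation:
After press 1 at (1,1):
1 0 1 1
1 0 0 0
0 0 1 1

Lights still on: 6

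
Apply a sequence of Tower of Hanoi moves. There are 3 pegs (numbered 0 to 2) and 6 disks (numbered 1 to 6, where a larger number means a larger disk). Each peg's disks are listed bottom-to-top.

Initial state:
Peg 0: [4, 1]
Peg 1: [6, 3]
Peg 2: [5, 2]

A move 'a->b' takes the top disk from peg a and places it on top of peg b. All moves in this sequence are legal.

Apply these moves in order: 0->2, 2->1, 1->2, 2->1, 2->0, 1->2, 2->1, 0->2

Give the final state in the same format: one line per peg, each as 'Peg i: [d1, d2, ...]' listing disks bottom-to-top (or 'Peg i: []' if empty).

Answer: Peg 0: [4]
Peg 1: [6, 3, 1]
Peg 2: [5, 2]

Derivation:
After move 1 (0->2):
Peg 0: [4]
Peg 1: [6, 3]
Peg 2: [5, 2, 1]

After move 2 (2->1):
Peg 0: [4]
Peg 1: [6, 3, 1]
Peg 2: [5, 2]

After move 3 (1->2):
Peg 0: [4]
Peg 1: [6, 3]
Peg 2: [5, 2, 1]

After move 4 (2->1):
Peg 0: [4]
Peg 1: [6, 3, 1]
Peg 2: [5, 2]

After move 5 (2->0):
Peg 0: [4, 2]
Peg 1: [6, 3, 1]
Peg 2: [5]

After move 6 (1->2):
Peg 0: [4, 2]
Peg 1: [6, 3]
Peg 2: [5, 1]

After move 7 (2->1):
Peg 0: [4, 2]
Peg 1: [6, 3, 1]
Peg 2: [5]

After move 8 (0->2):
Peg 0: [4]
Peg 1: [6, 3, 1]
Peg 2: [5, 2]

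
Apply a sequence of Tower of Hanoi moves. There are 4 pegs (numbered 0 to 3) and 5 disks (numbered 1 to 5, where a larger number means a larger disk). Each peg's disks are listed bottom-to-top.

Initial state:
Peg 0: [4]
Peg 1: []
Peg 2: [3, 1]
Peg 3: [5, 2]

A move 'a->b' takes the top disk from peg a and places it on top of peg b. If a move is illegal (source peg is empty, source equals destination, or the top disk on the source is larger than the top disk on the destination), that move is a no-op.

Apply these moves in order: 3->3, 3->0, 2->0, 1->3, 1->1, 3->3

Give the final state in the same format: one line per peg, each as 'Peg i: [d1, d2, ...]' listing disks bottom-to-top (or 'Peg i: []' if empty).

Answer: Peg 0: [4, 2, 1]
Peg 1: []
Peg 2: [3]
Peg 3: [5]

Derivation:
After move 1 (3->3):
Peg 0: [4]
Peg 1: []
Peg 2: [3, 1]
Peg 3: [5, 2]

After move 2 (3->0):
Peg 0: [4, 2]
Peg 1: []
Peg 2: [3, 1]
Peg 3: [5]

After move 3 (2->0):
Peg 0: [4, 2, 1]
Peg 1: []
Peg 2: [3]
Peg 3: [5]

After move 4 (1->3):
Peg 0: [4, 2, 1]
Peg 1: []
Peg 2: [3]
Peg 3: [5]

After move 5 (1->1):
Peg 0: [4, 2, 1]
Peg 1: []
Peg 2: [3]
Peg 3: [5]

After move 6 (3->3):
Peg 0: [4, 2, 1]
Peg 1: []
Peg 2: [3]
Peg 3: [5]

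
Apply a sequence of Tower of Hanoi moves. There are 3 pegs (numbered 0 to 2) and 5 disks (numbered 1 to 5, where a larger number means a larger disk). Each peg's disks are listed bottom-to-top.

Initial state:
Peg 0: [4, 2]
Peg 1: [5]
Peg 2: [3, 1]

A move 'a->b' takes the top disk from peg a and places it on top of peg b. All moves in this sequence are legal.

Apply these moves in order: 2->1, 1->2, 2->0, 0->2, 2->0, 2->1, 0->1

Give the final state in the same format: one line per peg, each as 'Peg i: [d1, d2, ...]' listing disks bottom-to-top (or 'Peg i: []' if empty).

Answer: Peg 0: [4, 2]
Peg 1: [5, 3, 1]
Peg 2: []

Derivation:
After move 1 (2->1):
Peg 0: [4, 2]
Peg 1: [5, 1]
Peg 2: [3]

After move 2 (1->2):
Peg 0: [4, 2]
Peg 1: [5]
Peg 2: [3, 1]

After move 3 (2->0):
Peg 0: [4, 2, 1]
Peg 1: [5]
Peg 2: [3]

After move 4 (0->2):
Peg 0: [4, 2]
Peg 1: [5]
Peg 2: [3, 1]

After move 5 (2->0):
Peg 0: [4, 2, 1]
Peg 1: [5]
Peg 2: [3]

After move 6 (2->1):
Peg 0: [4, 2, 1]
Peg 1: [5, 3]
Peg 2: []

After move 7 (0->1):
Peg 0: [4, 2]
Peg 1: [5, 3, 1]
Peg 2: []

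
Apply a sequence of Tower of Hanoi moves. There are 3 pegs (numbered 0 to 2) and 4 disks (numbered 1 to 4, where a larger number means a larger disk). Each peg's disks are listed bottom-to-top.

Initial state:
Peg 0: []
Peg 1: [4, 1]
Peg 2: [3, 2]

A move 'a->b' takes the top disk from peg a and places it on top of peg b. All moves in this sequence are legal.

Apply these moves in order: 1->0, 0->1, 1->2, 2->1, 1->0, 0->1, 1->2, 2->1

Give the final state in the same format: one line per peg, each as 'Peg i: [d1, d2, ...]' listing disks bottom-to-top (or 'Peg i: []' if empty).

After move 1 (1->0):
Peg 0: [1]
Peg 1: [4]
Peg 2: [3, 2]

After move 2 (0->1):
Peg 0: []
Peg 1: [4, 1]
Peg 2: [3, 2]

After move 3 (1->2):
Peg 0: []
Peg 1: [4]
Peg 2: [3, 2, 1]

After move 4 (2->1):
Peg 0: []
Peg 1: [4, 1]
Peg 2: [3, 2]

After move 5 (1->0):
Peg 0: [1]
Peg 1: [4]
Peg 2: [3, 2]

After move 6 (0->1):
Peg 0: []
Peg 1: [4, 1]
Peg 2: [3, 2]

After move 7 (1->2):
Peg 0: []
Peg 1: [4]
Peg 2: [3, 2, 1]

After move 8 (2->1):
Peg 0: []
Peg 1: [4, 1]
Peg 2: [3, 2]

Answer: Peg 0: []
Peg 1: [4, 1]
Peg 2: [3, 2]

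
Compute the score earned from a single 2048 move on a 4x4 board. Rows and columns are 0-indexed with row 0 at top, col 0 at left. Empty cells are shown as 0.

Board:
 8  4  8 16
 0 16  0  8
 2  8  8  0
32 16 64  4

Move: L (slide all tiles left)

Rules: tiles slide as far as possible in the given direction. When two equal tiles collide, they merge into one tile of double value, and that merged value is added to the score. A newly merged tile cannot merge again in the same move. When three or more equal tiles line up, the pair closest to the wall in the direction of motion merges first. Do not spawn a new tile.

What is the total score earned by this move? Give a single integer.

Slide left:
row 0: [8, 4, 8, 16] -> [8, 4, 8, 16]  score +0 (running 0)
row 1: [0, 16, 0, 8] -> [16, 8, 0, 0]  score +0 (running 0)
row 2: [2, 8, 8, 0] -> [2, 16, 0, 0]  score +16 (running 16)
row 3: [32, 16, 64, 4] -> [32, 16, 64, 4]  score +0 (running 16)
Board after move:
 8  4  8 16
16  8  0  0
 2 16  0  0
32 16 64  4

Answer: 16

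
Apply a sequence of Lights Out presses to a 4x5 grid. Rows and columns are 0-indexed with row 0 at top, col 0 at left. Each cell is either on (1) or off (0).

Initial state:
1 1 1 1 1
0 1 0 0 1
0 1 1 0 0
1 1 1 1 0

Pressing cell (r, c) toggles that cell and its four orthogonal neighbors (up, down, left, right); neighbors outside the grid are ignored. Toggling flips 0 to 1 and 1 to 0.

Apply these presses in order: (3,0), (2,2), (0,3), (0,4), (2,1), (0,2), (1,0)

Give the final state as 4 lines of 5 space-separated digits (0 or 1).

After press 1 at (3,0):
1 1 1 1 1
0 1 0 0 1
1 1 1 0 0
0 0 1 1 0

After press 2 at (2,2):
1 1 1 1 1
0 1 1 0 1
1 0 0 1 0
0 0 0 1 0

After press 3 at (0,3):
1 1 0 0 0
0 1 1 1 1
1 0 0 1 0
0 0 0 1 0

After press 4 at (0,4):
1 1 0 1 1
0 1 1 1 0
1 0 0 1 0
0 0 0 1 0

After press 5 at (2,1):
1 1 0 1 1
0 0 1 1 0
0 1 1 1 0
0 1 0 1 0

After press 6 at (0,2):
1 0 1 0 1
0 0 0 1 0
0 1 1 1 0
0 1 0 1 0

After press 7 at (1,0):
0 0 1 0 1
1 1 0 1 0
1 1 1 1 0
0 1 0 1 0

Answer: 0 0 1 0 1
1 1 0 1 0
1 1 1 1 0
0 1 0 1 0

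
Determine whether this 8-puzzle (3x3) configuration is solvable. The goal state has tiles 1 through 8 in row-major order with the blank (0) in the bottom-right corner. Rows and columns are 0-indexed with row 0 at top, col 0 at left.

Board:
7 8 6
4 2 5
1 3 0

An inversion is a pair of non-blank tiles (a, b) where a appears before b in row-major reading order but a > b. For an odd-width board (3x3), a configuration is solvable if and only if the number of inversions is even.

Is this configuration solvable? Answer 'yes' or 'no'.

Answer: no

Derivation:
Inversions (pairs i<j in row-major order where tile[i] > tile[j] > 0): 23
23 is odd, so the puzzle is not solvable.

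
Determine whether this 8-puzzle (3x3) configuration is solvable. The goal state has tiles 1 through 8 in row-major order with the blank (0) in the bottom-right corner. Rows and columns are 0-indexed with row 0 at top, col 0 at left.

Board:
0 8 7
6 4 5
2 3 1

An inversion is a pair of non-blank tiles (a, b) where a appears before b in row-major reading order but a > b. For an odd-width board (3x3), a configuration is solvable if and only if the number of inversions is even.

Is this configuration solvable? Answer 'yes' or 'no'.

Answer: yes

Derivation:
Inversions (pairs i<j in row-major order where tile[i] > tile[j] > 0): 26
26 is even, so the puzzle is solvable.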